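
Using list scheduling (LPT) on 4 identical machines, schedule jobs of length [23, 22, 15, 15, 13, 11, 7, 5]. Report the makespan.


Jobs (LPT sorted): [23, 22, 15, 15, 13, 11, 7, 5]
Machines: 4
  J=23 → Machine 1 (load: 0+23=23)
  J=22 → Machine 2 (load: 0+22=22)
  J=15 → Machine 3 (load: 0+15=15)
  J=15 → Machine 4 (load: 0+15=15)
  J=13 → Machine 3 (load: 15+13=28)
  J=11 → Machine 4 (load: 15+11=26)
  J=7 → Machine 2 (load: 22+7=29)
  J=5 → Machine 1 (load: 23+5=28)
Machine loads: [28, 29, 28, 26]
Makespan = max = 29 time units


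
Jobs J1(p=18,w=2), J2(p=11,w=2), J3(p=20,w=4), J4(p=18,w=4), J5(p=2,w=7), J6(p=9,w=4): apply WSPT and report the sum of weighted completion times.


WSPT order (by p/w): J5 → J6 → J4 → J3 → J2 → J1
  J5: C=2, w·C=7×2=14
  J6: C=11, w·C=4×11=44
  J4: C=29, w·C=4×29=116
  J3: C=49, w·C=4×49=196
  J2: C=60, w·C=2×60=120
  J1: C=78, w·C=2×78=156
Σ w·C = 646
= 646


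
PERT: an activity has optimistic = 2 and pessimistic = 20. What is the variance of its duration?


σ² = ((p - o) / 6)² = (p - o)² / 36
= (20 - 2)² / 36
= 18² / 36
= 324 / 36
= 9.0000


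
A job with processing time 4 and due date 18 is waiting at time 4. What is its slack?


Slack = due - current_time - processing
= 18 - 4 - 4
= 10


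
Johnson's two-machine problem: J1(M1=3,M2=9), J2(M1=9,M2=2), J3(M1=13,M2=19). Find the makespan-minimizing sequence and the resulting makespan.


Johnson's rule:
Group 1 (M1≤M2, sort by M1): ['J1', 'J3']
Group 2 (M1>M2, sort desc M2): ['J2']
Sequence: J1 → J3 → J2
Makespan calculation:
  J1: M1 done=3, M2 done=12
  J3: M1 done=16, M2 done=35
  J2: M1 done=25, M2 done=37
= Sequence: J1 → J3 → J2, Makespan: 37


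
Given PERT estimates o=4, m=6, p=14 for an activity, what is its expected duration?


te = (o + 4m + p) / 6
= (4 + 4×6 + 14) / 6
= (4 + 24 + 14) / 6
= 42 / 6
= 7.00


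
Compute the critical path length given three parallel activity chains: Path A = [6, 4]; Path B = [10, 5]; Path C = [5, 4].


Path A: 6 + 4 = 10
Path B: 10 + 5 = 15
Path C: 5 + 4 = 9
Critical path = longest = max(10, 15, 9)
= 15 (Path B)


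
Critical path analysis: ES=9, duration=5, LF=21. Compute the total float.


EF = ES + duration = 9 + 5 = 14
LS = LF - duration = 21 - 5 = 16
Total Float = LF - EF = 21 - 14
(or LS - ES = 16 - 9)
= 7


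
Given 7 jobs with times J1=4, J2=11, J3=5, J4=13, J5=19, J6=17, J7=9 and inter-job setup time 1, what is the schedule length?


Makespan = Σ processing + (n-1) × setup
= (4 + 11 + 5 + 13 + 19 + 17 + 9) + (7-1)×1
= 78 + 6
= 84 time units


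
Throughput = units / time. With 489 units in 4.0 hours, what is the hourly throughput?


Throughput = units / time
= 489 / 4.0
= 122.2 units/hour


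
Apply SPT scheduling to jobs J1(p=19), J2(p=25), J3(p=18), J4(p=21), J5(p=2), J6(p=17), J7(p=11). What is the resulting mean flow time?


SPT order: J5 → J7 → J6 → J3 → J1 → J4 → J2
Completion times:
  J5: C=2
  J7: C=13
  J6: C=30
  J3: C=48
  J1: C=67
  J4: C=88
  J2: C=113
Sum = 361, n = 7
Mean flow = 361/7
= 51.57


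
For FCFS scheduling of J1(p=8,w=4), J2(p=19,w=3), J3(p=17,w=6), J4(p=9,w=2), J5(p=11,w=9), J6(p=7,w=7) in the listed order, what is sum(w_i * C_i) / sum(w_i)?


Completion times:
  J1: C=8, w×C=4×8=32
  J2: C=27, w×C=3×27=81
  J3: C=44, w×C=6×44=264
  J4: C=53, w×C=2×53=106
  J5: C=64, w×C=9×64=576
  J6: C=71, w×C=7×71=497
Sum w×C = 1556
Sum w = 31
Weighted avg = 1556/31
= 50.19


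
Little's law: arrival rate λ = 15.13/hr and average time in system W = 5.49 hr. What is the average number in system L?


Little's law: L = λ × W
= 15.13 × 5.49
= 83.06


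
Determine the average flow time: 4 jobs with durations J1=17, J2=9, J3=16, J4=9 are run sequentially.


Completion times:
  J1: completes at 17
  J2: completes at 26
  J3: completes at 42
  J4: completes at 51
Sum = 136
Average = 136/4
= 34.00


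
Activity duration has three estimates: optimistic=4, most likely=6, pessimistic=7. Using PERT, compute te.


te = (o + 4m + p) / 6
= (4 + 4×6 + 7) / 6
= (4 + 24 + 7) / 6
= 35 / 6
= 5.83


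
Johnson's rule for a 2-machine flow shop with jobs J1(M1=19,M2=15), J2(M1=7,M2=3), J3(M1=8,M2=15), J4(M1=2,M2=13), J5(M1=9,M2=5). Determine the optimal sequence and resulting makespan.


Johnson's rule:
Group 1 (M1≤M2, sort by M1): ['J4', 'J3']
Group 2 (M1>M2, sort desc M2): ['J1', 'J5', 'J2']
Sequence: J4 → J3 → J1 → J5 → J2
Makespan calculation:
  J4: M1 done=2, M2 done=15
  J3: M1 done=10, M2 done=30
  J1: M1 done=29, M2 done=45
  J5: M1 done=38, M2 done=50
  J2: M1 done=45, M2 done=53
= Sequence: J4 → J3 → J1 → J5 → J2, Makespan: 53


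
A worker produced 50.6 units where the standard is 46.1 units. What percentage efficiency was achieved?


Efficiency = (actual / standard) × 100
= (50.6 / 46.1) × 100
= 109.8%


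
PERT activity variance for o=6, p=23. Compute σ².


σ² = ((p - o) / 6)² = (p - o)² / 36
= (23 - 6)² / 36
= 17² / 36
= 289 / 36
= 8.0278


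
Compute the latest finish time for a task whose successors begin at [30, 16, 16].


LF = min of all successor start times
Successors start at: [30, 16, 16]
LF = min(30, 16, 16)
= 16


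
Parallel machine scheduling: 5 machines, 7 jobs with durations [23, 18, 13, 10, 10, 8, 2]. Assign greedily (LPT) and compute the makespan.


Jobs (LPT sorted): [23, 18, 13, 10, 10, 8, 2]
Machines: 5
  J=23 → Machine 1 (load: 0+23=23)
  J=18 → Machine 2 (load: 0+18=18)
  J=13 → Machine 3 (load: 0+13=13)
  J=10 → Machine 4 (load: 0+10=10)
  J=10 → Machine 5 (load: 0+10=10)
  J=8 → Machine 4 (load: 10+8=18)
  J=2 → Machine 5 (load: 10+2=12)
Machine loads: [23, 18, 13, 18, 12]
Makespan = max = 23 time units


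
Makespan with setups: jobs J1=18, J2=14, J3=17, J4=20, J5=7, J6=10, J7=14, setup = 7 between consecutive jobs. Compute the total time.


Makespan = Σ processing + (n-1) × setup
= (18 + 14 + 17 + 20 + 7 + 10 + 14) + (7-1)×7
= 100 + 42
= 142 time units


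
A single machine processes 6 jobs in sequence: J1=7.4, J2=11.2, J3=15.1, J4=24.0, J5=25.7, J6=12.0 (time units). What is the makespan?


Sequential makespan: sum all processing times
= 7.4 + 11.2 + 15.1 + 24.0 + 25.7 + 12.0
= 95.4 time units


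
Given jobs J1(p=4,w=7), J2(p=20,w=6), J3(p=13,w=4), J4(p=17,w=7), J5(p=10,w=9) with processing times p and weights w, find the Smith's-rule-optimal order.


WSPT (Smith's rule): sort by p/w ascending
  J1: p/w = 4/7 = 0.571
  J5: p/w = 10/9 = 1.111
  J4: p/w = 17/7 = 2.429
  J3: p/w = 13/4 = 3.250
  J2: p/w = 20/6 = 3.333
Order: J1 → J5 → J4 → J3 → J2


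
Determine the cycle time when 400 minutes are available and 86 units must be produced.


Cycle time = available time / demand
= 400 / 86
= 4.65 min/unit


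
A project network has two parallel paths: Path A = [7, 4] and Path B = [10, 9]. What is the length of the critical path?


Path A: 7 + 4 = 11
Path B: 10 + 9 = 19
Critical path = longest = max(11, 19)
= 19 (Path B)


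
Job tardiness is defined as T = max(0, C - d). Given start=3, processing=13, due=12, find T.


Completion = start + processing = 3 + 13 = 16
Tardiness = max(0, C - d) = max(0, 16 - 12)
= max(0, 4)
= 4


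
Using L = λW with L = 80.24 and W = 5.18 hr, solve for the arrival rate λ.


Little's law: L = λW → λ = L / W
= 80.24 / 5.18
= 15.49 per hour


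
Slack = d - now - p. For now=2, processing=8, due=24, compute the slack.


Slack = due - current_time - processing
= 24 - 2 - 8
= 14


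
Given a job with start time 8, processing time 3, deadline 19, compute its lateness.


Completion = 8 + 3 = 11
Lateness = C - d = 11 - 19
= -8


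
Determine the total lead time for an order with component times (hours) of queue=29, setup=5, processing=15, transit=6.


Lead time = queue + setup + processing + transit
= 29 + 5 + 15 + 6
= 55 hours


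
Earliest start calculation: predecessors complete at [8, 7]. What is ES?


ES = max of all predecessor completion times
Predecessors: [8, 7]
ES = max(8, 7)
= 8


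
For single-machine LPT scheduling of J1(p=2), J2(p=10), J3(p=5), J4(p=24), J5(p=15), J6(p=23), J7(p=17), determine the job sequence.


LPT: sort by longest processing time first
  J4: p=24
  J6: p=23
  J7: p=17
  J5: p=15
  J2: p=10
  J3: p=5
  J1: p=2
Order: J4 → J6 → J7 → J5 → J2 → J3 → J1


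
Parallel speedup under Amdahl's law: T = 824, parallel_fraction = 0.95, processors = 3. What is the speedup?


Amdahl's law: T_p = T × ((1-p) + p/N)
= 824 × ((1-0.95) + 0.95/3)
= 824 × (0.05 + 0.3167)
= 824 × 0.3667
= 302.13
Speedup = 824/302.13
= 2.73×


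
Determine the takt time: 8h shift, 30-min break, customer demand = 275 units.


Available = 8×60 - 30 = 450 min
Takt time = 450 / 275
= 1.64 min/unit


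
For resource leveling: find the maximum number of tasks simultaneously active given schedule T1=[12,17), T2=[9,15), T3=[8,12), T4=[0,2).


Check each time point for overlaps:
  t=9: 2 tasks active (T2, T3)
Max concurrent = 2


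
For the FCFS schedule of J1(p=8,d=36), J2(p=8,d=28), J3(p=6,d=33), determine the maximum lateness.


Lateness per job (L = C - d):
  J1: C=8, d=36, L=-28
  J2: C=16, d=28, L=-12
  J3: C=22, d=33, L=-11
Lmax = max(-28, -12, -11)
= -11


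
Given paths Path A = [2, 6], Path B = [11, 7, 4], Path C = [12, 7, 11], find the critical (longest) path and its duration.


Path A: 2 + 6 = 8
Path B: 11 + 7 + 4 = 22
Path C: 12 + 7 + 11 = 30
Critical path = longest = max(8, 22, 30)
= 30 (Path C)


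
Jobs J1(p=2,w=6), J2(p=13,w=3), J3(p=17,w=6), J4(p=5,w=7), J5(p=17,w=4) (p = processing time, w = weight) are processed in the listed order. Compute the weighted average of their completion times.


Completion times:
  J1: C=2, w×C=6×2=12
  J2: C=15, w×C=3×15=45
  J3: C=32, w×C=6×32=192
  J4: C=37, w×C=7×37=259
  J5: C=54, w×C=4×54=216
Sum w×C = 724
Sum w = 26
Weighted avg = 724/26
= 27.85


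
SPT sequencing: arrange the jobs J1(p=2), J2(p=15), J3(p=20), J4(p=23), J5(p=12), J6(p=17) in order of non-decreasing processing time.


SPT: sort by shortest processing time
  J1: p=2
  J5: p=12
  J2: p=15
  J6: p=17
  J3: p=20
  J4: p=23
Order: J1 → J5 → J2 → J6 → J3 → J4


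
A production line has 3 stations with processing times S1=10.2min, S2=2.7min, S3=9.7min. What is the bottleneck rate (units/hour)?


Bottleneck = longest station time
Station times: [10.2, 2.7, 9.7]
Max = 10.2 min
Rate = 60 / 10.2
= 5.88 units/hour (bottleneck: 10.2min)


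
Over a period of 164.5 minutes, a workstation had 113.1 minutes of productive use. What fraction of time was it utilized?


Utilization = busy / total × 100
= 113.1 / 164.5 × 100
= 68.8%


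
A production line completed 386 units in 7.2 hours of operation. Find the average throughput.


Throughput = units / time
= 386 / 7.2
= 53.6 units/hour


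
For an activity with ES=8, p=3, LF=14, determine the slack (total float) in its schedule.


EF = ES + duration = 8 + 3 = 11
LS = LF - duration = 14 - 3 = 11
Total Float = LF - EF = 14 - 11
(or LS - ES = 11 - 8)
= 3


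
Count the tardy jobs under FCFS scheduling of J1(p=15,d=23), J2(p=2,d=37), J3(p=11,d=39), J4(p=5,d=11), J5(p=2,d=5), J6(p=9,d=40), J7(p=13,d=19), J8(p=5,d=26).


Completion vs due date:
  J1: C=15, d=23 → on time
  J2: C=17, d=37 → on time
  J3: C=28, d=39 → on time
  J4: C=33, d=11 → TARDY
  J5: C=35, d=5 → TARDY
  J6: C=44, d=40 → TARDY
  J7: C=57, d=19 → TARDY
  J8: C=62, d=26 → TARDY
Tardy jobs: J4, J5, J6, J7, J8
Count = 5


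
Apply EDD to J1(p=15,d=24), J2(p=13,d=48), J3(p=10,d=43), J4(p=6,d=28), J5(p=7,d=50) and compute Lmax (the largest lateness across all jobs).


EDD order: J1 → J4 → J3 → J2 → J5
Completion and lateness:
  J1: C=15, d=24, L=15-24=-9
  J4: C=21, d=28, L=21-28=-7
  J3: C=31, d=43, L=31-43=-12
  J2: C=44, d=48, L=44-48=-4
  J5: C=51, d=50, L=51-50=1
Lmax = max(-9, -7, -12, -4, 1)
= 1


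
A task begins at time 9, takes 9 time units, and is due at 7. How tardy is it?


Completion = start + processing = 9 + 9 = 18
Tardiness = max(0, C - d) = max(0, 18 - 7)
= max(0, 11)
= 11


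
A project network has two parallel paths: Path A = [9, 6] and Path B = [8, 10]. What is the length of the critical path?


Path A: 9 + 6 = 15
Path B: 8 + 10 = 18
Critical path = longest = max(15, 18)
= 18 (Path B)


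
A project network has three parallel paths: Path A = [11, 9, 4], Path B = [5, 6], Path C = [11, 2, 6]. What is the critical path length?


Path A: 11 + 9 + 4 = 24
Path B: 5 + 6 = 11
Path C: 11 + 2 + 6 = 19
Critical path = longest = max(24, 11, 19)
= 24 (Path A)


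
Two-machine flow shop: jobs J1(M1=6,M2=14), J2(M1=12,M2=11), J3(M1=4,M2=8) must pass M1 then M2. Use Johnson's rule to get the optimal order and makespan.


Johnson's rule:
Group 1 (M1≤M2, sort by M1): ['J3', 'J1']
Group 2 (M1>M2, sort desc M2): ['J2']
Sequence: J3 → J1 → J2
Makespan calculation:
  J3: M1 done=4, M2 done=12
  J1: M1 done=10, M2 done=26
  J2: M1 done=22, M2 done=37
= Sequence: J3 → J1 → J2, Makespan: 37


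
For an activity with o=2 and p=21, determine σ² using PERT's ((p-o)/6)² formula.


σ² = ((p - o) / 6)² = (p - o)² / 36
= (21 - 2)² / 36
= 19² / 36
= 361 / 36
= 10.0278


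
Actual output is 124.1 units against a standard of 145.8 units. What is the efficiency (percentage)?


Efficiency = (actual / standard) × 100
= (124.1 / 145.8) × 100
= 85.1%


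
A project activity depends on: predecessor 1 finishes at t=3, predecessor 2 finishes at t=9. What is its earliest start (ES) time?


ES = max of all predecessor completion times
Predecessors: [3, 9]
ES = max(3, 9)
= 9


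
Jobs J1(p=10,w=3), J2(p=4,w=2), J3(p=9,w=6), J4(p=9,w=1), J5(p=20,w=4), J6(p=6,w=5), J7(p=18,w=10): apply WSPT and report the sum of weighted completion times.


WSPT order (by p/w): J6 → J3 → J7 → J2 → J1 → J5 → J4
  J6: C=6, w·C=5×6=30
  J3: C=15, w·C=6×15=90
  J7: C=33, w·C=10×33=330
  J2: C=37, w·C=2×37=74
  J1: C=47, w·C=3×47=141
  J5: C=67, w·C=4×67=268
  J4: C=76, w·C=1×76=76
Σ w·C = 1009
= 1009


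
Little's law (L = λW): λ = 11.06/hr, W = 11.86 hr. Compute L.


Little's law: L = λ × W
= 11.06 × 11.86
= 131.17


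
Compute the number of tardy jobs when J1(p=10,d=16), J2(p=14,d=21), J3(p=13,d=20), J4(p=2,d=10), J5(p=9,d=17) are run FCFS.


Completion vs due date:
  J1: C=10, d=16 → on time
  J2: C=24, d=21 → TARDY
  J3: C=37, d=20 → TARDY
  J4: C=39, d=10 → TARDY
  J5: C=48, d=17 → TARDY
Tardy jobs: J2, J3, J4, J5
Count = 4


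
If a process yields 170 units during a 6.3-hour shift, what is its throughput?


Throughput = units / time
= 170 / 6.3
= 27.0 units/hour


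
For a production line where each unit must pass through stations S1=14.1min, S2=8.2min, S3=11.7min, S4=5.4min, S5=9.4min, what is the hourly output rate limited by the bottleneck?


Bottleneck = longest station time
Station times: [14.1, 8.2, 11.7, 5.4, 9.4]
Max = 14.1 min
Rate = 60 / 14.1
= 4.26 units/hour (bottleneck: 14.1min)


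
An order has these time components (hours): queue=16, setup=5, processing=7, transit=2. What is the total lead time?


Lead time = queue + setup + processing + transit
= 16 + 5 + 7 + 2
= 30 hours


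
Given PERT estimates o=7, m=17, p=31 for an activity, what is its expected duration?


te = (o + 4m + p) / 6
= (7 + 4×17 + 31) / 6
= (7 + 68 + 31) / 6
= 106 / 6
= 17.67


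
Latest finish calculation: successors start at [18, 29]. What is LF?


LF = min of all successor start times
Successors start at: [18, 29]
LF = min(18, 29)
= 18


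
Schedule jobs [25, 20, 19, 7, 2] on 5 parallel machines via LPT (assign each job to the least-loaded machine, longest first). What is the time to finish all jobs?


Jobs (LPT sorted): [25, 20, 19, 7, 2]
Machines: 5
  J=25 → Machine 1 (load: 0+25=25)
  J=20 → Machine 2 (load: 0+20=20)
  J=19 → Machine 3 (load: 0+19=19)
  J=7 → Machine 4 (load: 0+7=7)
  J=2 → Machine 5 (load: 0+2=2)
Machine loads: [25, 20, 19, 7, 2]
Makespan = max = 25 time units


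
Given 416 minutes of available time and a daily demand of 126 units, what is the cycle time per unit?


Cycle time = available time / demand
= 416 / 126
= 3.30 min/unit


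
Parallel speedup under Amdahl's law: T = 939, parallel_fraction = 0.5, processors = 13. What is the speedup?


Amdahl's law: T_p = T × ((1-p) + p/N)
= 939 × ((1-0.5) + 0.5/13)
= 939 × (0.50 + 0.0385)
= 939 × 0.5385
= 505.62
Speedup = 939/505.62
= 1.86×


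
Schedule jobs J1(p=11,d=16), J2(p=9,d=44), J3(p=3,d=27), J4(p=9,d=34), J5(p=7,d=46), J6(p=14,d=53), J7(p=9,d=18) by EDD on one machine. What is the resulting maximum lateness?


EDD order: J1 → J7 → J3 → J4 → J2 → J5 → J6
Completion and lateness:
  J1: C=11, d=16, L=11-16=-5
  J7: C=20, d=18, L=20-18=2
  J3: C=23, d=27, L=23-27=-4
  J4: C=32, d=34, L=32-34=-2
  J2: C=41, d=44, L=41-44=-3
  J5: C=48, d=46, L=48-46=2
  J6: C=62, d=53, L=62-53=9
Lmax = max(-5, 2, -4, -2, -3, 2, 9)
= 9


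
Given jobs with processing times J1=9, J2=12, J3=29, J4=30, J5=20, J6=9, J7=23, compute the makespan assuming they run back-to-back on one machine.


Sequential makespan: sum all processing times
= 9 + 12 + 29 + 30 + 20 + 9 + 23
= 132 time units


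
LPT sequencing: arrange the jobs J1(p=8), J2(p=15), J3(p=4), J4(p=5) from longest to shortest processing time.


LPT: sort by longest processing time first
  J2: p=15
  J1: p=8
  J4: p=5
  J3: p=4
Order: J2 → J1 → J4 → J3


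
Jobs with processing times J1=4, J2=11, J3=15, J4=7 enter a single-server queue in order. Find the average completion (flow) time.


Completion times:
  J1: completes at 4
  J2: completes at 15
  J3: completes at 30
  J4: completes at 37
Sum = 86
Average = 86/4
= 21.50


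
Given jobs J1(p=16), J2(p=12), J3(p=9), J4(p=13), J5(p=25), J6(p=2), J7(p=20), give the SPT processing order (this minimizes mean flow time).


SPT: sort by shortest processing time
  J6: p=2
  J3: p=9
  J2: p=12
  J4: p=13
  J1: p=16
  J7: p=20
  J5: p=25
Order: J6 → J3 → J2 → J4 → J1 → J7 → J5


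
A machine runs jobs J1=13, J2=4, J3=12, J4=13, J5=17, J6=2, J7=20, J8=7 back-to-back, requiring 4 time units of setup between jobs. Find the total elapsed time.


Makespan = Σ processing + (n-1) × setup
= (13 + 4 + 12 + 13 + 17 + 2 + 20 + 7) + (8-1)×4
= 88 + 28
= 116 time units


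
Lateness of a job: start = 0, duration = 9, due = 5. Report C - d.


Completion = 0 + 9 = 9
Lateness = C - d = 9 - 5
= 4


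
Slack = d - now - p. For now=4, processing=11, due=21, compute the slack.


Slack = due - current_time - processing
= 21 - 4 - 11
= 6


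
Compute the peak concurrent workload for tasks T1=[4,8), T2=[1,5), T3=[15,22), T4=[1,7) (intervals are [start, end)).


Check each time point for overlaps:
  t=4: 3 tasks active (T1, T2, T4)
Max concurrent = 3


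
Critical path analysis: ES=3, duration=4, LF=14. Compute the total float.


EF = ES + duration = 3 + 4 = 7
LS = LF - duration = 14 - 4 = 10
Total Float = LF - EF = 14 - 7
(or LS - ES = 10 - 3)
= 7


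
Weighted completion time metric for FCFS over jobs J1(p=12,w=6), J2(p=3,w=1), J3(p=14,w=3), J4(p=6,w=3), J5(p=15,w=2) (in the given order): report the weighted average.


Completion times:
  J1: C=12, w×C=6×12=72
  J2: C=15, w×C=1×15=15
  J3: C=29, w×C=3×29=87
  J4: C=35, w×C=3×35=105
  J5: C=50, w×C=2×50=100
Sum w×C = 379
Sum w = 15
Weighted avg = 379/15
= 25.27


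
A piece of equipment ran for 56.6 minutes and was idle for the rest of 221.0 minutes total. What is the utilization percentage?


Utilization = busy / total × 100
= 56.6 / 221.0 × 100
= 25.6%


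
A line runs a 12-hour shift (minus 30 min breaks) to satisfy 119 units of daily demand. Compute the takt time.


Available = 12×60 - 30 = 690 min
Takt time = 690 / 119
= 5.80 min/unit


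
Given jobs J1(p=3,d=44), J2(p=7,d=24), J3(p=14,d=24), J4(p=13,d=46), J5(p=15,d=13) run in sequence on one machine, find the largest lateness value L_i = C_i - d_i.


Lateness per job (L = C - d):
  J1: C=3, d=44, L=-41
  J2: C=10, d=24, L=-14
  J3: C=24, d=24, L=0
  J4: C=37, d=46, L=-9
  J5: C=52, d=13, L=39
Lmax = max(-41, -14, 0, -9, 39)
= 39


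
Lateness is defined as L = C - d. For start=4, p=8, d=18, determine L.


Completion = 4 + 8 = 12
Lateness = C - d = 12 - 18
= -6


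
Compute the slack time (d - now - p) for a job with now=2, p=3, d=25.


Slack = due - current_time - processing
= 25 - 2 - 3
= 20


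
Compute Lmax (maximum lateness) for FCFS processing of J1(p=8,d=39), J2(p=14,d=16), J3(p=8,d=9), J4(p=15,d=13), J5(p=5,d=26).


Lateness per job (L = C - d):
  J1: C=8, d=39, L=-31
  J2: C=22, d=16, L=6
  J3: C=30, d=9, L=21
  J4: C=45, d=13, L=32
  J5: C=50, d=26, L=24
Lmax = max(-31, 6, 21, 32, 24)
= 32


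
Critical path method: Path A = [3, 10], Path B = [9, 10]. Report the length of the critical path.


Path A: 3 + 10 = 13
Path B: 9 + 10 = 19
Critical path = longest = max(13, 19)
= 19 (Path B)


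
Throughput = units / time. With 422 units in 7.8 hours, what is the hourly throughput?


Throughput = units / time
= 422 / 7.8
= 54.1 units/hour


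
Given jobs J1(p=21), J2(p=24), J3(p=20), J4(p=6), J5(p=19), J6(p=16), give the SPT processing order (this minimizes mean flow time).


SPT: sort by shortest processing time
  J4: p=6
  J6: p=16
  J5: p=19
  J3: p=20
  J1: p=21
  J2: p=24
Order: J4 → J6 → J5 → J3 → J1 → J2


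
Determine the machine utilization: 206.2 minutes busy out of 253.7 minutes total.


Utilization = busy / total × 100
= 206.2 / 253.7 × 100
= 81.3%


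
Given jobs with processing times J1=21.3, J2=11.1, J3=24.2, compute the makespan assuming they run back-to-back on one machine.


Sequential makespan: sum all processing times
= 21.3 + 11.1 + 24.2
= 56.6 time units


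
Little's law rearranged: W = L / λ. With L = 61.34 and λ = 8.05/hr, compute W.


Little's law: L = λW → W = L / λ
= 61.34 / 8.05
= 7.62 hours


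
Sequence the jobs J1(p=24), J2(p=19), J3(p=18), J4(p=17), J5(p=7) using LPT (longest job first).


LPT: sort by longest processing time first
  J1: p=24
  J2: p=19
  J3: p=18
  J4: p=17
  J5: p=7
Order: J1 → J2 → J3 → J4 → J5


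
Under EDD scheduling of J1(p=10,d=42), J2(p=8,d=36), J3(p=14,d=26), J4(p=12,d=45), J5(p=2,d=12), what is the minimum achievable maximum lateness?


EDD order: J5 → J3 → J2 → J1 → J4
Completion and lateness:
  J5: C=2, d=12, L=2-12=-10
  J3: C=16, d=26, L=16-26=-10
  J2: C=24, d=36, L=24-36=-12
  J1: C=34, d=42, L=34-42=-8
  J4: C=46, d=45, L=46-45=1
Lmax = max(-10, -10, -12, -8, 1)
= 1


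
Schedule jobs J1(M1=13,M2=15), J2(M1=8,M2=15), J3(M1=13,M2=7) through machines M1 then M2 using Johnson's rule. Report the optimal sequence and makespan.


Johnson's rule:
Group 1 (M1≤M2, sort by M1): ['J2', 'J1']
Group 2 (M1>M2, sort desc M2): ['J3']
Sequence: J2 → J1 → J3
Makespan calculation:
  J2: M1 done=8, M2 done=23
  J1: M1 done=21, M2 done=38
  J3: M1 done=34, M2 done=45
= Sequence: J2 → J1 → J3, Makespan: 45


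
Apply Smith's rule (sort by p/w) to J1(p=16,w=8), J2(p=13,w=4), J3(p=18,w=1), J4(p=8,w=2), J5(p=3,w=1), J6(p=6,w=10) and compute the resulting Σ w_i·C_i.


WSPT order (by p/w): J6 → J1 → J5 → J2 → J4 → J3
  J6: C=6, w·C=10×6=60
  J1: C=22, w·C=8×22=176
  J5: C=25, w·C=1×25=25
  J2: C=38, w·C=4×38=152
  J4: C=46, w·C=2×46=92
  J3: C=64, w·C=1×64=64
Σ w·C = 569
= 569


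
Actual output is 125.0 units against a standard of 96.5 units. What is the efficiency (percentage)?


Efficiency = (actual / standard) × 100
= (125.0 / 96.5) × 100
= 129.5%


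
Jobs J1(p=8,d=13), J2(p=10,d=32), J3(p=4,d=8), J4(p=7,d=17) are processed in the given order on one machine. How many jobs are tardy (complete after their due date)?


Completion vs due date:
  J1: C=8, d=13 → on time
  J2: C=18, d=32 → on time
  J3: C=22, d=8 → TARDY
  J4: C=29, d=17 → TARDY
Tardy jobs: J3, J4
Count = 2


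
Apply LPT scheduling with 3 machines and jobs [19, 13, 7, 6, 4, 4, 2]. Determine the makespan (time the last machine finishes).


Jobs (LPT sorted): [19, 13, 7, 6, 4, 4, 2]
Machines: 3
  J=19 → Machine 1 (load: 0+19=19)
  J=13 → Machine 2 (load: 0+13=13)
  J=7 → Machine 3 (load: 0+7=7)
  J=6 → Machine 3 (load: 7+6=13)
  J=4 → Machine 2 (load: 13+4=17)
  J=4 → Machine 3 (load: 13+4=17)
  J=2 → Machine 2 (load: 17+2=19)
Machine loads: [19, 19, 17]
Makespan = max = 19 time units


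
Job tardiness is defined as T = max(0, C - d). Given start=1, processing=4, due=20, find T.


Completion = start + processing = 1 + 4 = 5
Tardiness = max(0, C - d) = max(0, 5 - 20)
= max(0, -15)
= 0


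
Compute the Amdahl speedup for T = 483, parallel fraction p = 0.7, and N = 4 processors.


Amdahl's law: T_p = T × ((1-p) + p/N)
= 483 × ((1-0.7) + 0.7/4)
= 483 × (0.30 + 0.1750)
= 483 × 0.4750
= 229.43
Speedup = 483/229.43
= 2.11×


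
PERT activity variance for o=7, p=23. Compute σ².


σ² = ((p - o) / 6)² = (p - o)² / 36
= (23 - 7)² / 36
= 16² / 36
= 256 / 36
= 7.1111


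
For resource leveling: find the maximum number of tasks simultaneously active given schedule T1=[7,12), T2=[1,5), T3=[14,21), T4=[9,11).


Check each time point for overlaps:
  t=9: 2 tasks active (T1, T4)
Max concurrent = 2


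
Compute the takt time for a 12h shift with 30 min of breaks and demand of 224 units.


Available = 12×60 - 30 = 690 min
Takt time = 690 / 224
= 3.08 min/unit


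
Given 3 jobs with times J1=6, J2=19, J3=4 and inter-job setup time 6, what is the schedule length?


Makespan = Σ processing + (n-1) × setup
= (6 + 19 + 4) + (3-1)×6
= 29 + 12
= 41 time units


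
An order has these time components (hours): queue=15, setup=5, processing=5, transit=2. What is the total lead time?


Lead time = queue + setup + processing + transit
= 15 + 5 + 5 + 2
= 27 hours


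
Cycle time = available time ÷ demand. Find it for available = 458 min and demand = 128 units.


Cycle time = available time / demand
= 458 / 128
= 3.58 min/unit


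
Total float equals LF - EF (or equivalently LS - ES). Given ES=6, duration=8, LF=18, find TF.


EF = ES + duration = 6 + 8 = 14
LS = LF - duration = 18 - 8 = 10
Total Float = LF - EF = 18 - 14
(or LS - ES = 10 - 6)
= 4


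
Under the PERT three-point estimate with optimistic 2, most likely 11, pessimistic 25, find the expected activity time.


te = (o + 4m + p) / 6
= (2 + 4×11 + 25) / 6
= (2 + 44 + 25) / 6
= 71 / 6
= 11.83


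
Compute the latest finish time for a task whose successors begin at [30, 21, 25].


LF = min of all successor start times
Successors start at: [30, 21, 25]
LF = min(30, 21, 25)
= 21


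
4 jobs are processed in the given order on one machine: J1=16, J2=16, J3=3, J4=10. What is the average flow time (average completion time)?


Completion times:
  J1: completes at 16
  J2: completes at 32
  J3: completes at 35
  J4: completes at 45
Sum = 128
Average = 128/4
= 32.00


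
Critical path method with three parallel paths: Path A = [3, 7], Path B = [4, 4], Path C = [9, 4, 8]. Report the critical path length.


Path A: 3 + 7 = 10
Path B: 4 + 4 = 8
Path C: 9 + 4 + 8 = 21
Critical path = longest = max(10, 8, 21)
= 21 (Path C)


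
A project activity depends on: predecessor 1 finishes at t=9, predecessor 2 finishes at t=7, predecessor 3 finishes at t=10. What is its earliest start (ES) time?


ES = max of all predecessor completion times
Predecessors: [9, 7, 10]
ES = max(9, 7, 10)
= 10


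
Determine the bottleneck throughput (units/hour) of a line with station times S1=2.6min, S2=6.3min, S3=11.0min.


Bottleneck = longest station time
Station times: [2.6, 6.3, 11.0]
Max = 11.0 min
Rate = 60 / 11.0
= 5.45 units/hour (bottleneck: 11.0min)


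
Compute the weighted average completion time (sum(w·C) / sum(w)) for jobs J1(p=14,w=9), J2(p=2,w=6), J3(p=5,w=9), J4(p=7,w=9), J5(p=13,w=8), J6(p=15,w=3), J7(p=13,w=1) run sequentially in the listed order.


Completion times:
  J1: C=14, w×C=9×14=126
  J2: C=16, w×C=6×16=96
  J3: C=21, w×C=9×21=189
  J4: C=28, w×C=9×28=252
  J5: C=41, w×C=8×41=328
  J6: C=56, w×C=3×56=168
  J7: C=69, w×C=1×69=69
Sum w×C = 1228
Sum w = 45
Weighted avg = 1228/45
= 27.29


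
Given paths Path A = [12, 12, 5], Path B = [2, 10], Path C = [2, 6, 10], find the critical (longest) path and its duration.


Path A: 12 + 12 + 5 = 29
Path B: 2 + 10 = 12
Path C: 2 + 6 + 10 = 18
Critical path = longest = max(29, 12, 18)
= 29 (Path A)


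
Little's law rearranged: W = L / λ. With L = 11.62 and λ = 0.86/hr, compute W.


Little's law: L = λW → W = L / λ
= 11.62 / 0.86
= 13.51 hours


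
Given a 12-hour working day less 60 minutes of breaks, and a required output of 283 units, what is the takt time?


Available = 12×60 - 60 = 660 min
Takt time = 660 / 283
= 2.33 min/unit


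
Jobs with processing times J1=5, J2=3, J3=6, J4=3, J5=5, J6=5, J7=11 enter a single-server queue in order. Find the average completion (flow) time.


Completion times:
  J1: completes at 5
  J2: completes at 8
  J3: completes at 14
  J4: completes at 17
  J5: completes at 22
  J6: completes at 27
  J7: completes at 38
Sum = 131
Average = 131/7
= 18.71


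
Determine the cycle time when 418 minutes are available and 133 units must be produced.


Cycle time = available time / demand
= 418 / 133
= 3.14 min/unit


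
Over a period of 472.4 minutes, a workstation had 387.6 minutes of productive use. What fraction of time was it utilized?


Utilization = busy / total × 100
= 387.6 / 472.4 × 100
= 82.0%


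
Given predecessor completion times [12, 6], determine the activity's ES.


ES = max of all predecessor completion times
Predecessors: [12, 6]
ES = max(12, 6)
= 12


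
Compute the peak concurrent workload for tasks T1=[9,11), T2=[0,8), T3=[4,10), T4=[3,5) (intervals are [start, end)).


Check each time point for overlaps:
  t=4: 3 tasks active (T2, T3, T4)
Max concurrent = 3


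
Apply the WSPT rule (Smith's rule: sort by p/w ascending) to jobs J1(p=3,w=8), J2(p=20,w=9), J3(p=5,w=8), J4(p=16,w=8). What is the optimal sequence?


WSPT (Smith's rule): sort by p/w ascending
  J1: p/w = 3/8 = 0.375
  J3: p/w = 5/8 = 0.625
  J4: p/w = 16/8 = 2.000
  J2: p/w = 20/9 = 2.222
Order: J1 → J3 → J4 → J2


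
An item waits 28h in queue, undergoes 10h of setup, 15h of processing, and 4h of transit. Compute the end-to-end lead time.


Lead time = queue + setup + processing + transit
= 28 + 10 + 15 + 4
= 57 hours


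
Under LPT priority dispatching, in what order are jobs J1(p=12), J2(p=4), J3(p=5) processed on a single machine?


LPT: sort by longest processing time first
  J1: p=12
  J3: p=5
  J2: p=4
Order: J1 → J3 → J2


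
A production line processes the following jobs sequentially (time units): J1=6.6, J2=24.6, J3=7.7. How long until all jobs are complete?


Sequential makespan: sum all processing times
= 6.6 + 24.6 + 7.7
= 38.9 time units


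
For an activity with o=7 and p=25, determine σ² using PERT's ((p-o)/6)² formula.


σ² = ((p - o) / 6)² = (p - o)² / 36
= (25 - 7)² / 36
= 18² / 36
= 324 / 36
= 9.0000


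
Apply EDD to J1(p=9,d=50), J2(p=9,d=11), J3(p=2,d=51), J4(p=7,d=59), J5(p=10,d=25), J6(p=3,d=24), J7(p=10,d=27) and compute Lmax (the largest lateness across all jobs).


EDD order: J2 → J6 → J5 → J7 → J1 → J3 → J4
Completion and lateness:
  J2: C=9, d=11, L=9-11=-2
  J6: C=12, d=24, L=12-24=-12
  J5: C=22, d=25, L=22-25=-3
  J7: C=32, d=27, L=32-27=5
  J1: C=41, d=50, L=41-50=-9
  J3: C=43, d=51, L=43-51=-8
  J4: C=50, d=59, L=50-59=-9
Lmax = max(-2, -12, -3, 5, -9, -8, -9)
= 5


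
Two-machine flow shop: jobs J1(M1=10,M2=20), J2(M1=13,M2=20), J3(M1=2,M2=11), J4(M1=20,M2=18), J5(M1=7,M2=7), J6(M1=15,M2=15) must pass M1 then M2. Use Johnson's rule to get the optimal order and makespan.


Johnson's rule:
Group 1 (M1≤M2, sort by M1): ['J3', 'J5', 'J1', 'J2', 'J6']
Group 2 (M1>M2, sort desc M2): ['J4']
Sequence: J3 → J5 → J1 → J2 → J6 → J4
Makespan calculation:
  J3: M1 done=2, M2 done=13
  J5: M1 done=9, M2 done=20
  J1: M1 done=19, M2 done=40
  J2: M1 done=32, M2 done=60
  J6: M1 done=47, M2 done=75
  J4: M1 done=67, M2 done=93
= Sequence: J3 → J5 → J1 → J2 → J6 → J4, Makespan: 93


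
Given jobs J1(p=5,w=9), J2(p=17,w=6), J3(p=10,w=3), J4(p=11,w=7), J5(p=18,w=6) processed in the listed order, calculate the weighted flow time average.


Completion times:
  J1: C=5, w×C=9×5=45
  J2: C=22, w×C=6×22=132
  J3: C=32, w×C=3×32=96
  J4: C=43, w×C=7×43=301
  J5: C=61, w×C=6×61=366
Sum w×C = 940
Sum w = 31
Weighted avg = 940/31
= 30.32


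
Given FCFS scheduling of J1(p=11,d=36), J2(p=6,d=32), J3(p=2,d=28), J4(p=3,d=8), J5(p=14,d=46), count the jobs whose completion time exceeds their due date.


Completion vs due date:
  J1: C=11, d=36 → on time
  J2: C=17, d=32 → on time
  J3: C=19, d=28 → on time
  J4: C=22, d=8 → TARDY
  J5: C=36, d=46 → on time
Tardy jobs: J4
Count = 1


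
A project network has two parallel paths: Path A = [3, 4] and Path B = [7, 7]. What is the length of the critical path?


Path A: 3 + 4 = 7
Path B: 7 + 7 = 14
Critical path = longest = max(7, 14)
= 14 (Path B)


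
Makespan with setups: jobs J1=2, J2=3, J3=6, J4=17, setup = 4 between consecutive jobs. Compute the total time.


Makespan = Σ processing + (n-1) × setup
= (2 + 3 + 6 + 17) + (4-1)×4
= 28 + 12
= 40 time units


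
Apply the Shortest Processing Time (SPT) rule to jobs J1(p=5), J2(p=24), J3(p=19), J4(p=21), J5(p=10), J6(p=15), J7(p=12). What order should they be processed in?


SPT: sort by shortest processing time
  J1: p=5
  J5: p=10
  J7: p=12
  J6: p=15
  J3: p=19
  J4: p=21
  J2: p=24
Order: J1 → J5 → J7 → J6 → J3 → J4 → J2


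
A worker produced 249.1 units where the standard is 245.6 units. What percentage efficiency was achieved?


Efficiency = (actual / standard) × 100
= (249.1 / 245.6) × 100
= 101.4%


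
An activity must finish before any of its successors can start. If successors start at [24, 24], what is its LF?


LF = min of all successor start times
Successors start at: [24, 24]
LF = min(24, 24)
= 24


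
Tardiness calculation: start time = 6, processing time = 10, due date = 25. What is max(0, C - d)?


Completion = start + processing = 6 + 10 = 16
Tardiness = max(0, C - d) = max(0, 16 - 25)
= max(0, -9)
= 0


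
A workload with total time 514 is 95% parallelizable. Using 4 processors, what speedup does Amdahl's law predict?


Amdahl's law: T_p = T × ((1-p) + p/N)
= 514 × ((1-0.95) + 0.95/4)
= 514 × (0.05 + 0.2375)
= 514 × 0.2875
= 147.78
Speedup = 514/147.78
= 3.48×


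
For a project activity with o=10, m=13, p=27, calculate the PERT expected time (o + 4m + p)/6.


te = (o + 4m + p) / 6
= (10 + 4×13 + 27) / 6
= (10 + 52 + 27) / 6
= 89 / 6
= 14.83


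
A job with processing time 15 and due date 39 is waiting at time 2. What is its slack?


Slack = due - current_time - processing
= 39 - 2 - 15
= 22


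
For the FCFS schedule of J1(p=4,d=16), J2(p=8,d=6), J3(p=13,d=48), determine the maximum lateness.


Lateness per job (L = C - d):
  J1: C=4, d=16, L=-12
  J2: C=12, d=6, L=6
  J3: C=25, d=48, L=-23
Lmax = max(-12, 6, -23)
= 6


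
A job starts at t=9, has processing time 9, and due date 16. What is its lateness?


Completion = 9 + 9 = 18
Lateness = C - d = 18 - 16
= 2


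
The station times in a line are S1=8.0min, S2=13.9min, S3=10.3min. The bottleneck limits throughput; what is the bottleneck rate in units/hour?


Bottleneck = longest station time
Station times: [8.0, 13.9, 10.3]
Max = 13.9 min
Rate = 60 / 13.9
= 4.32 units/hour (bottleneck: 13.9min)


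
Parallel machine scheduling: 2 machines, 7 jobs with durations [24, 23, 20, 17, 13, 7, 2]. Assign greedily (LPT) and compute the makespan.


Jobs (LPT sorted): [24, 23, 20, 17, 13, 7, 2]
Machines: 2
  J=24 → Machine 1 (load: 0+24=24)
  J=23 → Machine 2 (load: 0+23=23)
  J=20 → Machine 2 (load: 23+20=43)
  J=17 → Machine 1 (load: 24+17=41)
  J=13 → Machine 1 (load: 41+13=54)
  J=7 → Machine 2 (load: 43+7=50)
  J=2 → Machine 2 (load: 50+2=52)
Machine loads: [54, 52]
Makespan = max = 54 time units


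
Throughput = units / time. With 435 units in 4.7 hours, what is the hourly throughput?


Throughput = units / time
= 435 / 4.7
= 92.6 units/hour


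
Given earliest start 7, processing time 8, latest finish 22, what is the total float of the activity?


EF = ES + duration = 7 + 8 = 15
LS = LF - duration = 22 - 8 = 14
Total Float = LF - EF = 22 - 15
(or LS - ES = 14 - 7)
= 7


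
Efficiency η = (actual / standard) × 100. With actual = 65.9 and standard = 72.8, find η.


Efficiency = (actual / standard) × 100
= (65.9 / 72.8) × 100
= 90.5%


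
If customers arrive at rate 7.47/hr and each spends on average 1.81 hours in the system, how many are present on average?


Little's law: L = λ × W
= 7.47 × 1.81
= 13.52


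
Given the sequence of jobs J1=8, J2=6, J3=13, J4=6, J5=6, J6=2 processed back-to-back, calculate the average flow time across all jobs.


Completion times:
  J1: completes at 8
  J2: completes at 14
  J3: completes at 27
  J4: completes at 33
  J5: completes at 39
  J6: completes at 41
Sum = 162
Average = 162/6
= 27.00


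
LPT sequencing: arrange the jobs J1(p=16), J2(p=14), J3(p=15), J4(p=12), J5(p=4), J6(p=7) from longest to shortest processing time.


LPT: sort by longest processing time first
  J1: p=16
  J3: p=15
  J2: p=14
  J4: p=12
  J6: p=7
  J5: p=4
Order: J1 → J3 → J2 → J4 → J6 → J5


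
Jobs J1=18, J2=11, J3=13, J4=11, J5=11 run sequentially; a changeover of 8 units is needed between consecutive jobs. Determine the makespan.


Makespan = Σ processing + (n-1) × setup
= (18 + 11 + 13 + 11 + 11) + (5-1)×8
= 64 + 32
= 96 time units


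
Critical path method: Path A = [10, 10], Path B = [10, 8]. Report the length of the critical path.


Path A: 10 + 10 = 20
Path B: 10 + 8 = 18
Critical path = longest = max(20, 18)
= 20 (Path A)


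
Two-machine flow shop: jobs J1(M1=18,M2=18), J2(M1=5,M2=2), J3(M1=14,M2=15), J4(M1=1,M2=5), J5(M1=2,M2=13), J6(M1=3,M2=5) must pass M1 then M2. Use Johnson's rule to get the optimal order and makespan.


Johnson's rule:
Group 1 (M1≤M2, sort by M1): ['J4', 'J5', 'J6', 'J3', 'J1']
Group 2 (M1>M2, sort desc M2): ['J2']
Sequence: J4 → J5 → J6 → J3 → J1 → J2
Makespan calculation:
  J4: M1 done=1, M2 done=6
  J5: M1 done=3, M2 done=19
  J6: M1 done=6, M2 done=24
  J3: M1 done=20, M2 done=39
  J1: M1 done=38, M2 done=57
  J2: M1 done=43, M2 done=59
= Sequence: J4 → J5 → J6 → J3 → J1 → J2, Makespan: 59


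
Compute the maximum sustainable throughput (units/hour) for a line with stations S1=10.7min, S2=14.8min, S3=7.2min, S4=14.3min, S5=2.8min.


Bottleneck = longest station time
Station times: [10.7, 14.8, 7.2, 14.3, 2.8]
Max = 14.8 min
Rate = 60 / 14.8
= 4.05 units/hour (bottleneck: 14.8min)


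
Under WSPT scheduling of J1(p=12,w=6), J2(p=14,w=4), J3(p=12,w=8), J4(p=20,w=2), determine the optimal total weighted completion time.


WSPT order (by p/w): J3 → J1 → J2 → J4
  J3: C=12, w·C=8×12=96
  J1: C=24, w·C=6×24=144
  J2: C=38, w·C=4×38=152
  J4: C=58, w·C=2×58=116
Σ w·C = 508
= 508


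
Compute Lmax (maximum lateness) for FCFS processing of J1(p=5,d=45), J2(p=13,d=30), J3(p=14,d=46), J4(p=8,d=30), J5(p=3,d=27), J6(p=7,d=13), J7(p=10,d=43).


Lateness per job (L = C - d):
  J1: C=5, d=45, L=-40
  J2: C=18, d=30, L=-12
  J3: C=32, d=46, L=-14
  J4: C=40, d=30, L=10
  J5: C=43, d=27, L=16
  J6: C=50, d=13, L=37
  J7: C=60, d=43, L=17
Lmax = max(-40, -12, -14, 10, 16, 37, 17)
= 37
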